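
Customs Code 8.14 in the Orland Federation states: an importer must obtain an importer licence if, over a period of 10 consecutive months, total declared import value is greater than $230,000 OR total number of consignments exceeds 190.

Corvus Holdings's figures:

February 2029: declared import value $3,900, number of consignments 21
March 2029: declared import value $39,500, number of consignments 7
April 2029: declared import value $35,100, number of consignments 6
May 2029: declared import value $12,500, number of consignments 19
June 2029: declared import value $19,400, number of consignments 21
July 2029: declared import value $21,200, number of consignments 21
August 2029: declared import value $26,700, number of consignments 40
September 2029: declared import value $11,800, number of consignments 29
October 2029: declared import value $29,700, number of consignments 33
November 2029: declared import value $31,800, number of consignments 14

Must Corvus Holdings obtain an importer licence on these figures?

Yes

Total declared import value: $3,900 + $39,500 + $35,100 + $12,500 + $19,400 + $21,200 + $26,700 + $11,800 + $29,700 + $31,800 = $231,600 (> $230,000).
Total number of consignments: 21 + 7 + 6 + 19 + 21 + 21 + 40 + 29 + 33 + 14 = 211 (> 190).
The test is 'or': at least one threshold is exceeded.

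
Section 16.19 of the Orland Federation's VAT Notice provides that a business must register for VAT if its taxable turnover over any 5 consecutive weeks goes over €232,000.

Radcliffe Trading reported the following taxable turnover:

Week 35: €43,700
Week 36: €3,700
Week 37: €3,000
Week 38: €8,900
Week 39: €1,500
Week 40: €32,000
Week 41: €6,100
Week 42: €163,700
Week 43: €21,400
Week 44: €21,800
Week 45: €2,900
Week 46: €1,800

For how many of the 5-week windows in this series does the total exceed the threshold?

Week 35–Week 39: €43,700 + €3,700 + €3,000 + €8,900 + €1,500 = €60,800 (under)
Week 36–Week 40: €3,700 + €3,000 + €8,900 + €1,500 + €32,000 = €49,100 (under)
Week 37–Week 41: €3,000 + €8,900 + €1,500 + €32,000 + €6,100 = €51,500 (under)
Week 38–Week 42: €8,900 + €1,500 + €32,000 + €6,100 + €163,700 = €212,200 (under)
Week 39–Week 43: €1,500 + €32,000 + €6,100 + €163,700 + €21,400 = €224,700 (under)
Week 40–Week 44: €32,000 + €6,100 + €163,700 + €21,400 + €21,800 = €245,000 (over)
Week 41–Week 45: €6,100 + €163,700 + €21,400 + €21,800 + €2,900 = €215,900 (under)
Week 42–Week 46: €163,700 + €21,400 + €21,800 + €2,900 + €1,800 = €211,600 (under)
1 window exceeds the threshold.

1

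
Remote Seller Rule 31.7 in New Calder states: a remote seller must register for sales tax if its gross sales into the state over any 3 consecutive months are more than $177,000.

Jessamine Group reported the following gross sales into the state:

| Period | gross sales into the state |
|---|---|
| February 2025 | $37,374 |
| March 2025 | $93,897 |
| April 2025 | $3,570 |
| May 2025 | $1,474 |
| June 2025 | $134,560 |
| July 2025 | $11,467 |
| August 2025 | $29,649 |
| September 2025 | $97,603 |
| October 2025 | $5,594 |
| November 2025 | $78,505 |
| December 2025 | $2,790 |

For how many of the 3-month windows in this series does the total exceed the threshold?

February 2025–April 2025: $37,374 + $93,897 + $3,570 = $134,841 (under)
March 2025–May 2025: $93,897 + $3,570 + $1,474 = $98,941 (under)
April 2025–June 2025: $3,570 + $1,474 + $134,560 = $139,604 (under)
May 2025–July 2025: $1,474 + $134,560 + $11,467 = $147,501 (under)
June 2025–August 2025: $134,560 + $11,467 + $29,649 = $175,676 (under)
July 2025–September 2025: $11,467 + $29,649 + $97,603 = $138,719 (under)
August 2025–October 2025: $29,649 + $97,603 + $5,594 = $132,846 (under)
September 2025–November 2025: $97,603 + $5,594 + $78,505 = $181,702 (over)
October 2025–December 2025: $5,594 + $78,505 + $2,790 = $86,889 (under)
1 window exceeds the threshold.

1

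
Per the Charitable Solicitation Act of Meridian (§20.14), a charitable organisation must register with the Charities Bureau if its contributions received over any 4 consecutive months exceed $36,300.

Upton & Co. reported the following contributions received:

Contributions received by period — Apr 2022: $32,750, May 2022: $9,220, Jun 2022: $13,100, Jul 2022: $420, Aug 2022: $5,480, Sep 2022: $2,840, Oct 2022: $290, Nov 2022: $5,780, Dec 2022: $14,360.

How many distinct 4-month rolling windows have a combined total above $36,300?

Apr 2022–Jul 2022: $32,750 + $9,220 + $13,100 + $420 = $55,490 (over)
May 2022–Aug 2022: $9,220 + $13,100 + $420 + $5,480 = $28,220 (under)
Jun 2022–Sep 2022: $13,100 + $420 + $5,480 + $2,840 = $21,840 (under)
Jul 2022–Oct 2022: $420 + $5,480 + $2,840 + $290 = $9,030 (under)
Aug 2022–Nov 2022: $5,480 + $2,840 + $290 + $5,780 = $14,390 (under)
Sep 2022–Dec 2022: $2,840 + $290 + $5,780 + $14,360 = $23,270 (under)
1 window exceeds the threshold.

1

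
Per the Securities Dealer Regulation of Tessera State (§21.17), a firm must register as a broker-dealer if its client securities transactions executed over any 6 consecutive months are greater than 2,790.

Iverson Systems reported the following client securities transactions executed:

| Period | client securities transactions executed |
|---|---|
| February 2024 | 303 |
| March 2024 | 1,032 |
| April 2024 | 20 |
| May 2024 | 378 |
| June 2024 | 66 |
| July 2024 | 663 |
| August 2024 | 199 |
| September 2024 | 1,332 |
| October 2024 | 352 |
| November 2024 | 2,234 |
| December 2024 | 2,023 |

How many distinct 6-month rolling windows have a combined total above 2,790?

3

February 2024–July 2024: 303 + 1,032 + 20 + 378 + 66 + 663 = 2,462 (under)
March 2024–August 2024: 1,032 + 20 + 378 + 66 + 663 + 199 = 2,358 (under)
April 2024–September 2024: 20 + 378 + 66 + 663 + 199 + 1,332 = 2,658 (under)
May 2024–October 2024: 378 + 66 + 663 + 199 + 1,332 + 352 = 2,990 (over)
June 2024–November 2024: 66 + 663 + 199 + 1,332 + 352 + 2,234 = 4,846 (over)
July 2024–December 2024: 663 + 199 + 1,332 + 352 + 2,234 + 2,023 = 6,803 (over)
3 windows exceed the threshold.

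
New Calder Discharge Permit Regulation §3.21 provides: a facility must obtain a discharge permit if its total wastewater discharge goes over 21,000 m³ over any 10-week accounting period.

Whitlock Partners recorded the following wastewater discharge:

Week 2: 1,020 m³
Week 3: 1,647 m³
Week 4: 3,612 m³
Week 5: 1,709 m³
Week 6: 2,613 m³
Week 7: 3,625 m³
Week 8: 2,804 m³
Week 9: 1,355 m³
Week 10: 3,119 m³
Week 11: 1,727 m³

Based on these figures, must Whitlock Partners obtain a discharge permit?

Total wastewater discharge: 1,020 m³ + 1,647 m³ + 3,612 m³ + 1,709 m³ + 2,613 m³ + 3,625 m³ + 2,804 m³ + 1,355 m³ + 3,119 m³ + 1,727 m³ = 23,231 m³.
23,231 m³ > 21,000 m³, so the threshold is exceeded.

Yes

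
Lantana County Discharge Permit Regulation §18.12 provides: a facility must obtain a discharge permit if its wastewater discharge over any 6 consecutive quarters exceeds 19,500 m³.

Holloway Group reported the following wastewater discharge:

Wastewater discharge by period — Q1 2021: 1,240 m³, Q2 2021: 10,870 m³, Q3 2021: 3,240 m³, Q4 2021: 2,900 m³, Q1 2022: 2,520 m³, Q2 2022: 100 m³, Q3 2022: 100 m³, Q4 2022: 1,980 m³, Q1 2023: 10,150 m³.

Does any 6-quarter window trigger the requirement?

Yes

Q1 2021–Q2 2022: 1,240 m³ + 10,870 m³ + 3,240 m³ + 2,900 m³ + 2,520 m³ + 100 m³ = 20,870 m³ (over)
Q2 2021–Q3 2022: 10,870 m³ + 3,240 m³ + 2,900 m³ + 2,520 m³ + 100 m³ + 100 m³ = 19,730 m³ (over)
Q3 2021–Q4 2022: 3,240 m³ + 2,900 m³ + 2,520 m³ + 100 m³ + 100 m³ + 1,980 m³ = 10,840 m³ (under)
Q4 2021–Q1 2023: 2,900 m³ + 2,520 m³ + 100 m³ + 100 m³ + 1,980 m³ + 10,150 m³ = 17,750 m³ (under)
At least one window exceeds 19,500 m³.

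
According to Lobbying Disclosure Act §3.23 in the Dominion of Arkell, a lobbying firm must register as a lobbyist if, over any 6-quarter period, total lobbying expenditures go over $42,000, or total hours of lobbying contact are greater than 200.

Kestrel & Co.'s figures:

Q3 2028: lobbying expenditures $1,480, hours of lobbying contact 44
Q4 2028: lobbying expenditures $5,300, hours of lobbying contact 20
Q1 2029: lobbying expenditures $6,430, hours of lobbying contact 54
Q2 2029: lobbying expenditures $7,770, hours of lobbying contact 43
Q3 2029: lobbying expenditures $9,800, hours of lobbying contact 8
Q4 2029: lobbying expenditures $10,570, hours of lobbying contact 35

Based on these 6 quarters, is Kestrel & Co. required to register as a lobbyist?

Yes

Total lobbying expenditures: $1,480 + $5,300 + $6,430 + $7,770 + $9,800 + $10,570 = $41,350 (≤ $42,000).
Total hours of lobbying contact: 44 + 20 + 54 + 43 + 8 + 35 = 204 (> 200).
The test is 'or': at least one threshold is exceeded.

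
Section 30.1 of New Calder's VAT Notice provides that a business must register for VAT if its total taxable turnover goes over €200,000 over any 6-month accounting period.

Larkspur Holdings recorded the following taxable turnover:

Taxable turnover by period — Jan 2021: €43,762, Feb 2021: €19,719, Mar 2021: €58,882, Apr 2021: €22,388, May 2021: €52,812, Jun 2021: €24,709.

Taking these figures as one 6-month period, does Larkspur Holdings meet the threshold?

Total taxable turnover: €43,762 + €19,719 + €58,882 + €22,388 + €52,812 + €24,709 = €222,272.
€222,272 > €200,000, so the threshold is exceeded.

Yes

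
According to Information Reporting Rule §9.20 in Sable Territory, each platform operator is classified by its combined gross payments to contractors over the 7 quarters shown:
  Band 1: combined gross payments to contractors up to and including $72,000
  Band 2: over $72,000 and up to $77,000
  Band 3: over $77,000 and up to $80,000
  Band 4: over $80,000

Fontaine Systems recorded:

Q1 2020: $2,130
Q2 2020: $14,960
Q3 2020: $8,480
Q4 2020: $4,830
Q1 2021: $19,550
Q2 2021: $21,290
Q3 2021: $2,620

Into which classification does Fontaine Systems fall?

Combined gross payments to contractors: $2,130 + $14,960 + $8,480 + $4,830 + $19,550 + $21,290 + $2,620 = $73,860.
$72,000 < $73,860 ≤ $77,000, so Band 2 applies.

Band 2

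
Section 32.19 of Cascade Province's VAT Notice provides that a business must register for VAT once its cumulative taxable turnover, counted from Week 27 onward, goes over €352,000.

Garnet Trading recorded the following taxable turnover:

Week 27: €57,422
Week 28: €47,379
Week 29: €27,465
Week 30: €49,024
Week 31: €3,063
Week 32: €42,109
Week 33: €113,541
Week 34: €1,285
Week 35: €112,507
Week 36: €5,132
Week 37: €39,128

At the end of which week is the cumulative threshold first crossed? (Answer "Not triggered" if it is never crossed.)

Through Week 27: €57,422
Through Week 28: €104,801
Through Week 29: €132,266
Through Week 30: €181,290
Through Week 31: €184,353
Through Week 32: €226,462
Through Week 33: €340,003
Through Week 34: €341,288
Through Week 35: €453,795 ← exceeds threshold

Week 35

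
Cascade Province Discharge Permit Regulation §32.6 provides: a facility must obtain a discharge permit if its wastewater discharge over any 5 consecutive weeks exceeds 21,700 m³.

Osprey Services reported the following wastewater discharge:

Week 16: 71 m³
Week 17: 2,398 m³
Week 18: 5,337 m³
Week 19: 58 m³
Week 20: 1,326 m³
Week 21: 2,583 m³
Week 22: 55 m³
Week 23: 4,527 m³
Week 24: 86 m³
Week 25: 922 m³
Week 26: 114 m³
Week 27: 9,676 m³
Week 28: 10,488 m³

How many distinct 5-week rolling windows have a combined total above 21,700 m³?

Week 16–Week 20: 71 m³ + 2,398 m³ + 5,337 m³ + 58 m³ + 1,326 m³ = 9,190 m³ (under)
Week 17–Week 21: 2,398 m³ + 5,337 m³ + 58 m³ + 1,326 m³ + 2,583 m³ = 11,702 m³ (under)
Week 18–Week 22: 5,337 m³ + 58 m³ + 1,326 m³ + 2,583 m³ + 55 m³ = 9,359 m³ (under)
Week 19–Week 23: 58 m³ + 1,326 m³ + 2,583 m³ + 55 m³ + 4,527 m³ = 8,549 m³ (under)
Week 20–Week 24: 1,326 m³ + 2,583 m³ + 55 m³ + 4,527 m³ + 86 m³ = 8,577 m³ (under)
Week 21–Week 25: 2,583 m³ + 55 m³ + 4,527 m³ + 86 m³ + 922 m³ = 8,173 m³ (under)
Week 22–Week 26: 55 m³ + 4,527 m³ + 86 m³ + 922 m³ + 114 m³ = 5,704 m³ (under)
Week 23–Week 27: 4,527 m³ + 86 m³ + 922 m³ + 114 m³ + 9,676 m³ = 15,325 m³ (under)
Week 24–Week 28: 86 m³ + 922 m³ + 114 m³ + 9,676 m³ + 10,488 m³ = 21,286 m³ (under)
0 windows exceed the threshold.

0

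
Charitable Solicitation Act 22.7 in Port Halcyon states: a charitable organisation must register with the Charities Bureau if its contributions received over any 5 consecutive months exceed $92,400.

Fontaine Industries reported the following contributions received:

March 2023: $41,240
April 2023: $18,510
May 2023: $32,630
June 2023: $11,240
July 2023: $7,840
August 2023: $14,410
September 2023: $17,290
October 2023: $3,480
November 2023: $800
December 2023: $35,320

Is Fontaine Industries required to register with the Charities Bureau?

March 2023–July 2023: $41,240 + $18,510 + $32,630 + $11,240 + $7,840 = $111,460 (over)
April 2023–August 2023: $18,510 + $32,630 + $11,240 + $7,840 + $14,410 = $84,630 (under)
May 2023–September 2023: $32,630 + $11,240 + $7,840 + $14,410 + $17,290 = $83,410 (under)
June 2023–October 2023: $11,240 + $7,840 + $14,410 + $17,290 + $3,480 = $54,260 (under)
July 2023–November 2023: $7,840 + $14,410 + $17,290 + $3,480 + $800 = $43,820 (under)
August 2023–December 2023: $14,410 + $17,290 + $3,480 + $800 + $35,320 = $71,300 (under)
At least one window exceeds $92,400.

Yes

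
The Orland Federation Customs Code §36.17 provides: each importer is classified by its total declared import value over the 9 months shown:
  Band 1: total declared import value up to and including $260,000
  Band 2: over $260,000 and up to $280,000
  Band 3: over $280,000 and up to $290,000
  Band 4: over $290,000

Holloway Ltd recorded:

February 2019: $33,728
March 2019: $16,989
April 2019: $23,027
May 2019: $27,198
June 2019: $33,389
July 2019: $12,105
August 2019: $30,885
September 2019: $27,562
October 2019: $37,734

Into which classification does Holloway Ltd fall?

Total declared import value: $33,728 + $16,989 + $23,027 + $27,198 + $33,389 + $12,105 + $30,885 + $27,562 + $37,734 = $242,617.
$242,617 ≤ $260,000, so Band 1 applies.

Band 1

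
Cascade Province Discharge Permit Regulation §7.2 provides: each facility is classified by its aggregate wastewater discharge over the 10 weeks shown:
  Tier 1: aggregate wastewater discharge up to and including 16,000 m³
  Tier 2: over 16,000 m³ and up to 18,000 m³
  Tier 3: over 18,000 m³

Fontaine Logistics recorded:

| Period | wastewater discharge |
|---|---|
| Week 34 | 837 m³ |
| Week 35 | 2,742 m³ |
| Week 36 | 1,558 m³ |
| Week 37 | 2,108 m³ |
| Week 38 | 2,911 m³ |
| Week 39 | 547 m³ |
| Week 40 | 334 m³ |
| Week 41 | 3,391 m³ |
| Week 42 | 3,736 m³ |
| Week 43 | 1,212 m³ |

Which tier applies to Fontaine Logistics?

Aggregate wastewater discharge: 837 m³ + 2,742 m³ + 1,558 m³ + 2,108 m³ + 2,911 m³ + 547 m³ + 334 m³ + 3,391 m³ + 3,736 m³ + 1,212 m³ = 19,376 m³.
19,376 m³ > 18,000 m³, so Tier 3 applies.

Tier 3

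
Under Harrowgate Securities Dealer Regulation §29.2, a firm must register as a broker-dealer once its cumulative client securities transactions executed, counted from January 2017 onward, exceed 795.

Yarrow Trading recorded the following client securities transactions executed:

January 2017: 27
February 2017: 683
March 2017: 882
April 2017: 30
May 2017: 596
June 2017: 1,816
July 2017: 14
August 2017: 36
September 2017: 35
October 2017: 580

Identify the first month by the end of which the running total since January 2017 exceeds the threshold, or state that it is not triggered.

Through January 2017: 27
Through February 2017: 710
Through March 2017: 1,592 ← exceeds threshold

March 2017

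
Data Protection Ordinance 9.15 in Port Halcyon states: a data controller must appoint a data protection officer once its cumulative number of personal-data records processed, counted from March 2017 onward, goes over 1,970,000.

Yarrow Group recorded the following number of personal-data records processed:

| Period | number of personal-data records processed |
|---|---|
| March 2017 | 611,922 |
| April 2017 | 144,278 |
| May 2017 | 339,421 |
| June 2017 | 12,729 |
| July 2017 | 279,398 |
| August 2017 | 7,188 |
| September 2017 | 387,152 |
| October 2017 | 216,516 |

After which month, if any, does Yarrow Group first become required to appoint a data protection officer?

October 2017

Through March 2017: 611,922
Through April 2017: 756,200
Through May 2017: 1,095,621
Through June 2017: 1,108,350
Through July 2017: 1,387,748
Through August 2017: 1,394,936
Through September 2017: 1,782,088
Through October 2017: 1,998,604 ← exceeds threshold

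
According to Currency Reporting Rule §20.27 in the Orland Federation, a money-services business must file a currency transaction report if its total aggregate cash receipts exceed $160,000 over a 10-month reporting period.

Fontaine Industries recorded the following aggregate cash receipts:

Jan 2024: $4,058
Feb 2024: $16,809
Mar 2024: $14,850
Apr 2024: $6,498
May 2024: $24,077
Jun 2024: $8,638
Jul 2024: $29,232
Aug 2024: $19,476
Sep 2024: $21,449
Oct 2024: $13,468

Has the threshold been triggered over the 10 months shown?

Total aggregate cash receipts: $4,058 + $16,809 + $14,850 + $6,498 + $24,077 + $8,638 + $29,232 + $19,476 + $21,449 + $13,468 = $158,555.
$158,555 ≤ $160,000, so the threshold is not exceeded.

No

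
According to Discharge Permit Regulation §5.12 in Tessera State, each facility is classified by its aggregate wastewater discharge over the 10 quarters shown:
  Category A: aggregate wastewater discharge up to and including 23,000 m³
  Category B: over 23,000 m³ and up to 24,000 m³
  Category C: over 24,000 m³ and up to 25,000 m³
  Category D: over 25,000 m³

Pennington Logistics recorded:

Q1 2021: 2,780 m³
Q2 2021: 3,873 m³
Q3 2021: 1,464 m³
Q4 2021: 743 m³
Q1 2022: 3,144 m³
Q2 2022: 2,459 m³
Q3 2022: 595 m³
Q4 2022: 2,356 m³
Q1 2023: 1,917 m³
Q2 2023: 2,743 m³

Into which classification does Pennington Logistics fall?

Aggregate wastewater discharge: 2,780 m³ + 3,873 m³ + 1,464 m³ + 743 m³ + 3,144 m³ + 2,459 m³ + 595 m³ + 2,356 m³ + 1,917 m³ + 2,743 m³ = 22,074 m³.
22,074 m³ ≤ 23,000 m³, so Category A applies.

Category A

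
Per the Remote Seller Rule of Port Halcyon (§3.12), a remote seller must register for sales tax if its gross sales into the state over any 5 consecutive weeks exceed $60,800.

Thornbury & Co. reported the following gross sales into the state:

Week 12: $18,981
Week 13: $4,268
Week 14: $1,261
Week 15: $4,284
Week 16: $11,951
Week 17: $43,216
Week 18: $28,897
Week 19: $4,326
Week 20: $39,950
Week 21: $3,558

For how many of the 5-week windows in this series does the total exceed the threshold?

Week 12–Week 16: $18,981 + $4,268 + $1,261 + $4,284 + $11,951 = $40,745 (under)
Week 13–Week 17: $4,268 + $1,261 + $4,284 + $11,951 + $43,216 = $64,980 (over)
Week 14–Week 18: $1,261 + $4,284 + $11,951 + $43,216 + $28,897 = $89,609 (over)
Week 15–Week 19: $4,284 + $11,951 + $43,216 + $28,897 + $4,326 = $92,674 (over)
Week 16–Week 20: $11,951 + $43,216 + $28,897 + $4,326 + $39,950 = $128,340 (over)
Week 17–Week 21: $43,216 + $28,897 + $4,326 + $39,950 + $3,558 = $119,947 (over)
5 windows exceed the threshold.

5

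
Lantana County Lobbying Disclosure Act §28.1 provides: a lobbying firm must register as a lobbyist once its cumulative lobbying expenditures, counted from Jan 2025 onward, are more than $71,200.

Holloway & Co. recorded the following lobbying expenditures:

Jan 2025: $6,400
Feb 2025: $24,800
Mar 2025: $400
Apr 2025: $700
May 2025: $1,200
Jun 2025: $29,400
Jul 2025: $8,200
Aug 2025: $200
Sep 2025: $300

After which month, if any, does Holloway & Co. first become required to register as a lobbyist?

Through Jan 2025: $6,400
Through Feb 2025: $31,200
Through Mar 2025: $31,600
Through Apr 2025: $32,300
Through May 2025: $33,500
Through Jun 2025: $62,900
Through Jul 2025: $71,100
Through Aug 2025: $71,300 ← exceeds threshold

Aug 2025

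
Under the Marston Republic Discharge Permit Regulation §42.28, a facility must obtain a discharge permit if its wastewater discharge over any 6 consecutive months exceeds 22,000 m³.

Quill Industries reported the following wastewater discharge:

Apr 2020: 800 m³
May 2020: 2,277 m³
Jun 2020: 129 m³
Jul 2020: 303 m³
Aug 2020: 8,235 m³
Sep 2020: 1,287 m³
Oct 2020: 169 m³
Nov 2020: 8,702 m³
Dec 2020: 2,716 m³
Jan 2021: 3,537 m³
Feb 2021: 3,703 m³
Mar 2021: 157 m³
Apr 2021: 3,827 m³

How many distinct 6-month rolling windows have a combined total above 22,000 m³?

2

Apr 2020–Sep 2020: 800 m³ + 2,277 m³ + 129 m³ + 303 m³ + 8,235 m³ + 1,287 m³ = 13,031 m³ (under)
May 2020–Oct 2020: 2,277 m³ + 129 m³ + 303 m³ + 8,235 m³ + 1,287 m³ + 169 m³ = 12,400 m³ (under)
Jun 2020–Nov 2020: 129 m³ + 303 m³ + 8,235 m³ + 1,287 m³ + 169 m³ + 8,702 m³ = 18,825 m³ (under)
Jul 2020–Dec 2020: 303 m³ + 8,235 m³ + 1,287 m³ + 169 m³ + 8,702 m³ + 2,716 m³ = 21,412 m³ (under)
Aug 2020–Jan 2021: 8,235 m³ + 1,287 m³ + 169 m³ + 8,702 m³ + 2,716 m³ + 3,537 m³ = 24,646 m³ (over)
Sep 2020–Feb 2021: 1,287 m³ + 169 m³ + 8,702 m³ + 2,716 m³ + 3,537 m³ + 3,703 m³ = 20,114 m³ (under)
Oct 2020–Mar 2021: 169 m³ + 8,702 m³ + 2,716 m³ + 3,537 m³ + 3,703 m³ + 157 m³ = 18,984 m³ (under)
Nov 2020–Apr 2021: 8,702 m³ + 2,716 m³ + 3,537 m³ + 3,703 m³ + 157 m³ + 3,827 m³ = 22,642 m³ (over)
2 windows exceed the threshold.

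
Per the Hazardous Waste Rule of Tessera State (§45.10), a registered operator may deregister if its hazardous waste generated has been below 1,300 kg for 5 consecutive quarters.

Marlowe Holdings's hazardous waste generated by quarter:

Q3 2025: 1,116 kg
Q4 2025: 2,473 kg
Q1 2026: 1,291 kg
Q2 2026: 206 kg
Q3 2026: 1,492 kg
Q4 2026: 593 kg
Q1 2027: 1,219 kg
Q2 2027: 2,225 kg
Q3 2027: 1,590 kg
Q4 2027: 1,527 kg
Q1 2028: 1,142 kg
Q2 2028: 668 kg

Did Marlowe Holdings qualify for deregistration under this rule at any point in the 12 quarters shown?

Quarters below 1,300 kg: Q3 2025, Q1 2026, Q2 2026, Q4 2026, Q1 2027, Q1 2028, Q2 2028.
Longest run of consecutive quarters below the threshold: 2.
2 < 5, so Marlowe Holdings never became eligible.

No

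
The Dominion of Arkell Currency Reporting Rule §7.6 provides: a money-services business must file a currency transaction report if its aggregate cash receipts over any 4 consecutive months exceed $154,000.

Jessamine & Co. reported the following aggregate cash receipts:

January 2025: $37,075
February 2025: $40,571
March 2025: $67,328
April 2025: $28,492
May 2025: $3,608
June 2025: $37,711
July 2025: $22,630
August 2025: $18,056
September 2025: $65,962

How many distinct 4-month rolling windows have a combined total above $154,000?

1

January 2025–April 2025: $37,075 + $40,571 + $67,328 + $28,492 = $173,466 (over)
February 2025–May 2025: $40,571 + $67,328 + $28,492 + $3,608 = $139,999 (under)
March 2025–June 2025: $67,328 + $28,492 + $3,608 + $37,711 = $137,139 (under)
April 2025–July 2025: $28,492 + $3,608 + $37,711 + $22,630 = $92,441 (under)
May 2025–August 2025: $3,608 + $37,711 + $22,630 + $18,056 = $82,005 (under)
June 2025–September 2025: $37,711 + $22,630 + $18,056 + $65,962 = $144,359 (under)
1 window exceeds the threshold.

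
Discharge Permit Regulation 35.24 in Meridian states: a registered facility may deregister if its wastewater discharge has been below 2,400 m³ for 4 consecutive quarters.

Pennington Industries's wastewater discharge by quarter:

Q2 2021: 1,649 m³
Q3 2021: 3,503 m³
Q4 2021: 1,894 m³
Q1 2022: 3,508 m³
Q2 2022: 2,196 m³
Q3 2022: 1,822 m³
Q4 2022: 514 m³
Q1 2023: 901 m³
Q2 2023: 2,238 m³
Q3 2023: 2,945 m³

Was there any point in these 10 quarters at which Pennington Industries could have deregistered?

Yes

Quarters below 2,400 m³: Q2 2021, Q4 2021, Q2 2022, Q3 2022, Q4 2022, Q1 2023, Q2 2023.
Longest run of consecutive quarters below the threshold: 5.
5 ≥ 4, so Pennington Industries became eligible.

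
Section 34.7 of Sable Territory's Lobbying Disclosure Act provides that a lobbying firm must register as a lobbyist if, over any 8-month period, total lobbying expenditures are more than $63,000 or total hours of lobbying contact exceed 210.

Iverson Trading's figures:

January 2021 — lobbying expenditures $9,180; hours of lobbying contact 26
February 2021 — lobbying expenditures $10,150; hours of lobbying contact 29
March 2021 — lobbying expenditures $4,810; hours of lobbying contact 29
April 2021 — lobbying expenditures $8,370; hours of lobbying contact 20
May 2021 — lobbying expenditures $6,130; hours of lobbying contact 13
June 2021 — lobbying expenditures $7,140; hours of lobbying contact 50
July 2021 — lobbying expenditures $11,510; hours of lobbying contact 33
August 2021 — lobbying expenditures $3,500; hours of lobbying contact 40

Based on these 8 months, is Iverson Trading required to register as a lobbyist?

Total lobbying expenditures: $9,180 + $10,150 + $4,810 + $8,370 + $6,130 + $7,140 + $11,510 + $3,500 = $60,790 (≤ $63,000).
Total hours of lobbying contact: 26 + 29 + 29 + 20 + 13 + 50 + 33 + 40 = 240 (> 210).
The test is 'or': at least one threshold is exceeded.

Yes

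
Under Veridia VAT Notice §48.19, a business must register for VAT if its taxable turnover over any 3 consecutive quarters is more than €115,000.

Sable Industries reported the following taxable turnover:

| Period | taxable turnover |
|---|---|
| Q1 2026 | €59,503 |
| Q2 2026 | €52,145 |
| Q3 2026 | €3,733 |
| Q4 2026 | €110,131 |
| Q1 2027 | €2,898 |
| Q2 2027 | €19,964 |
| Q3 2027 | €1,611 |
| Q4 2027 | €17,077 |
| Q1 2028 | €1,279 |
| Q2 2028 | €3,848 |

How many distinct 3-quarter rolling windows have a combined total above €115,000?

Q1 2026–Q3 2026: €59,503 + €52,145 + €3,733 = €115,381 (over)
Q2 2026–Q4 2026: €52,145 + €3,733 + €110,131 = €166,009 (over)
Q3 2026–Q1 2027: €3,733 + €110,131 + €2,898 = €116,762 (over)
Q4 2026–Q2 2027: €110,131 + €2,898 + €19,964 = €132,993 (over)
Q1 2027–Q3 2027: €2,898 + €19,964 + €1,611 = €24,473 (under)
Q2 2027–Q4 2027: €19,964 + €1,611 + €17,077 = €38,652 (under)
Q3 2027–Q1 2028: €1,611 + €17,077 + €1,279 = €19,967 (under)
Q4 2027–Q2 2028: €17,077 + €1,279 + €3,848 = €22,204 (under)
4 windows exceed the threshold.

4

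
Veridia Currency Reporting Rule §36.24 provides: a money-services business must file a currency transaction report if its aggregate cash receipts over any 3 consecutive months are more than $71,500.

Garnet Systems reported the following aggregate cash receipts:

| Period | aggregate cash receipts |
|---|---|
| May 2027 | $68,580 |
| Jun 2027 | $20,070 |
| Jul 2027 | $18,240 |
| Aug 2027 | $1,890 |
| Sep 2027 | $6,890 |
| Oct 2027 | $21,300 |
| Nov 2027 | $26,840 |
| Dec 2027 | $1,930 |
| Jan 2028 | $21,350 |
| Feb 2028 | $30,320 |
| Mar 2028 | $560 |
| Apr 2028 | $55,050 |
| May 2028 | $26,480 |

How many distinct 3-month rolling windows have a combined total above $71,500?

3

May 2027–Jul 2027: $68,580 + $20,070 + $18,240 = $106,890 (over)
Jun 2027–Aug 2027: $20,070 + $18,240 + $1,890 = $40,200 (under)
Jul 2027–Sep 2027: $18,240 + $1,890 + $6,890 = $27,020 (under)
Aug 2027–Oct 2027: $1,890 + $6,890 + $21,300 = $30,080 (under)
Sep 2027–Nov 2027: $6,890 + $21,300 + $26,840 = $55,030 (under)
Oct 2027–Dec 2027: $21,300 + $26,840 + $1,930 = $50,070 (under)
Nov 2027–Jan 2028: $26,840 + $1,930 + $21,350 = $50,120 (under)
Dec 2027–Feb 2028: $1,930 + $21,350 + $30,320 = $53,600 (under)
Jan 2028–Mar 2028: $21,350 + $30,320 + $560 = $52,230 (under)
Feb 2028–Apr 2028: $30,320 + $560 + $55,050 = $85,930 (over)
Mar 2028–May 2028: $560 + $55,050 + $26,480 = $82,090 (over)
3 windows exceed the threshold.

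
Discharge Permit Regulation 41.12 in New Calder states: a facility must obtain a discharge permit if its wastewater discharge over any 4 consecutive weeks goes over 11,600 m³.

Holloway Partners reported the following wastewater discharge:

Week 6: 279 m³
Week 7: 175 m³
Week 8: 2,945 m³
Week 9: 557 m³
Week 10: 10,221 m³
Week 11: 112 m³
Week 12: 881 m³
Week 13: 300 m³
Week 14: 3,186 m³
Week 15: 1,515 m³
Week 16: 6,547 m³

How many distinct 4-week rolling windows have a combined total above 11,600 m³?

3

Week 6–Week 9: 279 m³ + 175 m³ + 2,945 m³ + 557 m³ = 3,956 m³ (under)
Week 7–Week 10: 175 m³ + 2,945 m³ + 557 m³ + 10,221 m³ = 13,898 m³ (over)
Week 8–Week 11: 2,945 m³ + 557 m³ + 10,221 m³ + 112 m³ = 13,835 m³ (over)
Week 9–Week 12: 557 m³ + 10,221 m³ + 112 m³ + 881 m³ = 11,771 m³ (over)
Week 10–Week 13: 10,221 m³ + 112 m³ + 881 m³ + 300 m³ = 11,514 m³ (under)
Week 11–Week 14: 112 m³ + 881 m³ + 300 m³ + 3,186 m³ = 4,479 m³ (under)
Week 12–Week 15: 881 m³ + 300 m³ + 3,186 m³ + 1,515 m³ = 5,882 m³ (under)
Week 13–Week 16: 300 m³ + 3,186 m³ + 1,515 m³ + 6,547 m³ = 11,548 m³ (under)
3 windows exceed the threshold.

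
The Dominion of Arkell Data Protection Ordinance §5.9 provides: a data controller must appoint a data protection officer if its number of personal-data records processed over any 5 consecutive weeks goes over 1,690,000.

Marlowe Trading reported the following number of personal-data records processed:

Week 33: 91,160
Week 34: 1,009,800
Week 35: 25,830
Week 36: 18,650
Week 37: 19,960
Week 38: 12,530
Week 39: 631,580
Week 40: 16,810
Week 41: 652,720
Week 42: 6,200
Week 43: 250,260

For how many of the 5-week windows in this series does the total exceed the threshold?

0

Week 33–Week 37: 91,160 + 1,009,800 + 25,830 + 18,650 + 19,960 = 1,165,400 (under)
Week 34–Week 38: 1,009,800 + 25,830 + 18,650 + 19,960 + 12,530 = 1,086,770 (under)
Week 35–Week 39: 25,830 + 18,650 + 19,960 + 12,530 + 631,580 = 708,550 (under)
Week 36–Week 40: 18,650 + 19,960 + 12,530 + 631,580 + 16,810 = 699,530 (under)
Week 37–Week 41: 19,960 + 12,530 + 631,580 + 16,810 + 652,720 = 1,333,600 (under)
Week 38–Week 42: 12,530 + 631,580 + 16,810 + 652,720 + 6,200 = 1,319,840 (under)
Week 39–Week 43: 631,580 + 16,810 + 652,720 + 6,200 + 250,260 = 1,557,570 (under)
0 windows exceed the threshold.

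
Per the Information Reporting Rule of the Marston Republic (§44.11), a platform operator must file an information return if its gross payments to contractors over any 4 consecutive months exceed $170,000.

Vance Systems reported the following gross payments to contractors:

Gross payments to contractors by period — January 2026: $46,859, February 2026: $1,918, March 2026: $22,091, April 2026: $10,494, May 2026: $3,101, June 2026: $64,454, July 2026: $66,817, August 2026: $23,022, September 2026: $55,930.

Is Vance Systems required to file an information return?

Yes

January 2026–April 2026: $46,859 + $1,918 + $22,091 + $10,494 = $81,362 (under)
February 2026–May 2026: $1,918 + $22,091 + $10,494 + $3,101 = $37,604 (under)
March 2026–June 2026: $22,091 + $10,494 + $3,101 + $64,454 = $100,140 (under)
April 2026–July 2026: $10,494 + $3,101 + $64,454 + $66,817 = $144,866 (under)
May 2026–August 2026: $3,101 + $64,454 + $66,817 + $23,022 = $157,394 (under)
June 2026–September 2026: $64,454 + $66,817 + $23,022 + $55,930 = $210,223 (over)
At least one window exceeds $170,000.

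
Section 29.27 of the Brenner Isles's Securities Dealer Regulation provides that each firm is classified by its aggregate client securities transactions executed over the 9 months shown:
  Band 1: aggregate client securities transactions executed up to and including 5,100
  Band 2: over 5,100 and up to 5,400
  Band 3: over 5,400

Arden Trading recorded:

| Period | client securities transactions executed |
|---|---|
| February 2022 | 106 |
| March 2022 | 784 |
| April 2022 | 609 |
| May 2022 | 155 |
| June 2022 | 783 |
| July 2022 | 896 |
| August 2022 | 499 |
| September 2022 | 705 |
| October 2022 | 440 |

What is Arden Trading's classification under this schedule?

Aggregate client securities transactions executed: 106 + 784 + 609 + 155 + 783 + 896 + 499 + 705 + 440 = 4,977.
4,977 ≤ 5,100, so Band 1 applies.

Band 1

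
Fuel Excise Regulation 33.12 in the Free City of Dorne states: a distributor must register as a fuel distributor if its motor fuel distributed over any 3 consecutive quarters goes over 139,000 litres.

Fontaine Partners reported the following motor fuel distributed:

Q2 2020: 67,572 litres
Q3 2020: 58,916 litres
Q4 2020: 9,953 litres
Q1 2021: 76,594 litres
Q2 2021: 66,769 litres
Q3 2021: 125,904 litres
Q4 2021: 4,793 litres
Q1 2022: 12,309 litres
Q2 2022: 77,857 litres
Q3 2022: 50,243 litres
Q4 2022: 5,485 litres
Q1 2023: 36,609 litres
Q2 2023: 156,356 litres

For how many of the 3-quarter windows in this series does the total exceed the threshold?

7

Q2 2020–Q4 2020: 67,572 litres + 58,916 litres + 9,953 litres = 136,441 litres (under)
Q3 2020–Q1 2021: 58,916 litres + 9,953 litres + 76,594 litres = 145,463 litres (over)
Q4 2020–Q2 2021: 9,953 litres + 76,594 litres + 66,769 litres = 153,316 litres (over)
Q1 2021–Q3 2021: 76,594 litres + 66,769 litres + 125,904 litres = 269,267 litres (over)
Q2 2021–Q4 2021: 66,769 litres + 125,904 litres + 4,793 litres = 197,466 litres (over)
Q3 2021–Q1 2022: 125,904 litres + 4,793 litres + 12,309 litres = 143,006 litres (over)
Q4 2021–Q2 2022: 4,793 litres + 12,309 litres + 77,857 litres = 94,959 litres (under)
Q1 2022–Q3 2022: 12,309 litres + 77,857 litres + 50,243 litres = 140,409 litres (over)
Q2 2022–Q4 2022: 77,857 litres + 50,243 litres + 5,485 litres = 133,585 litres (under)
Q3 2022–Q1 2023: 50,243 litres + 5,485 litres + 36,609 litres = 92,337 litres (under)
Q4 2022–Q2 2023: 5,485 litres + 36,609 litres + 156,356 litres = 198,450 litres (over)
7 windows exceed the threshold.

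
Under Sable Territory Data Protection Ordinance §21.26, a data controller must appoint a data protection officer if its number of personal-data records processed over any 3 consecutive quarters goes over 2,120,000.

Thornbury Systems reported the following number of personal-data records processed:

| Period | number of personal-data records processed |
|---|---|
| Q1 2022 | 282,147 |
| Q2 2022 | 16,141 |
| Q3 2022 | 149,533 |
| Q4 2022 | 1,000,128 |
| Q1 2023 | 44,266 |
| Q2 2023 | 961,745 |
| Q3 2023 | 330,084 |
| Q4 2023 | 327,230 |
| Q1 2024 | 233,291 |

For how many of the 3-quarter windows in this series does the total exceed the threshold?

Q1 2022–Q3 2022: 282,147 + 16,141 + 149,533 = 447,821 (under)
Q2 2022–Q4 2022: 16,141 + 149,533 + 1,000,128 = 1,165,802 (under)
Q3 2022–Q1 2023: 149,533 + 1,000,128 + 44,266 = 1,193,927 (under)
Q4 2022–Q2 2023: 1,000,128 + 44,266 + 961,745 = 2,006,139 (under)
Q1 2023–Q3 2023: 44,266 + 961,745 + 330,084 = 1,336,095 (under)
Q2 2023–Q4 2023: 961,745 + 330,084 + 327,230 = 1,619,059 (under)
Q3 2023–Q1 2024: 330,084 + 327,230 + 233,291 = 890,605 (under)
0 windows exceed the threshold.

0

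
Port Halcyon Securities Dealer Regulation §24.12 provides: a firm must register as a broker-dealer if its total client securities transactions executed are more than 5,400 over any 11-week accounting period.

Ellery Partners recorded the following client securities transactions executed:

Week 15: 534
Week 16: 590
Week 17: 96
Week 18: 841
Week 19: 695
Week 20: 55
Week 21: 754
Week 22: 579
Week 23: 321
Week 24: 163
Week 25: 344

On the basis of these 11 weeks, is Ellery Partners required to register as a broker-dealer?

Total client securities transactions executed: 534 + 590 + 96 + 841 + 695 + 55 + 754 + 579 + 321 + 163 + 344 = 4,972.
4,972 ≤ 5,400, so the threshold is not exceeded.

No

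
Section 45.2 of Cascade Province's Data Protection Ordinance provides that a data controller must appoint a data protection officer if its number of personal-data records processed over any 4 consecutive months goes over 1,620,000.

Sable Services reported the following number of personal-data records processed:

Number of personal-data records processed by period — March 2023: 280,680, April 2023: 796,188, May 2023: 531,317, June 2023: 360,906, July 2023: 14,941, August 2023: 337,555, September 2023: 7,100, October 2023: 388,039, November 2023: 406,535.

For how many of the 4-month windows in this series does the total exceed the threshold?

March 2023–June 2023: 280,680 + 796,188 + 531,317 + 360,906 = 1,969,091 (over)
April 2023–July 2023: 796,188 + 531,317 + 360,906 + 14,941 = 1,703,352 (over)
May 2023–August 2023: 531,317 + 360,906 + 14,941 + 337,555 = 1,244,719 (under)
June 2023–September 2023: 360,906 + 14,941 + 337,555 + 7,100 = 720,502 (under)
July 2023–October 2023: 14,941 + 337,555 + 7,100 + 388,039 = 747,635 (under)
August 2023–November 2023: 337,555 + 7,100 + 388,039 + 406,535 = 1,139,229 (under)
2 windows exceed the threshold.

2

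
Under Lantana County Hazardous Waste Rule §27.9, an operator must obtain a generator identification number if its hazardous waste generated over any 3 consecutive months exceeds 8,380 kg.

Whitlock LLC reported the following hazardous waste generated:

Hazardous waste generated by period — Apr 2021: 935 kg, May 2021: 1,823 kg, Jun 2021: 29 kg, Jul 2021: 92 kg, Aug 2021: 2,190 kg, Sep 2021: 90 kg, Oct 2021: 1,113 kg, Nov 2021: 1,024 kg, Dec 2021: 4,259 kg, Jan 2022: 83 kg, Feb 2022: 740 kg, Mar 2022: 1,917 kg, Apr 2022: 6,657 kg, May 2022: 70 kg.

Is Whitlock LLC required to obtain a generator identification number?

Yes

Apr 2021–Jun 2021: 935 kg + 1,823 kg + 29 kg = 2,787 kg (under)
May 2021–Jul 2021: 1,823 kg + 29 kg + 92 kg = 1,944 kg (under)
Jun 2021–Aug 2021: 29 kg + 92 kg + 2,190 kg = 2,311 kg (under)
Jul 2021–Sep 2021: 92 kg + 2,190 kg + 90 kg = 2,372 kg (under)
Aug 2021–Oct 2021: 2,190 kg + 90 kg + 1,113 kg = 3,393 kg (under)
Sep 2021–Nov 2021: 90 kg + 1,113 kg + 1,024 kg = 2,227 kg (under)
Oct 2021–Dec 2021: 1,113 kg + 1,024 kg + 4,259 kg = 6,396 kg (under)
Nov 2021–Jan 2022: 1,024 kg + 4,259 kg + 83 kg = 5,366 kg (under)
Dec 2021–Feb 2022: 4,259 kg + 83 kg + 740 kg = 5,082 kg (under)
Jan 2022–Mar 2022: 83 kg + 740 kg + 1,917 kg = 2,740 kg (under)
Feb 2022–Apr 2022: 740 kg + 1,917 kg + 6,657 kg = 9,314 kg (over)
Mar 2022–May 2022: 1,917 kg + 6,657 kg + 70 kg = 8,644 kg (over)
At least one window exceeds 8,380 kg.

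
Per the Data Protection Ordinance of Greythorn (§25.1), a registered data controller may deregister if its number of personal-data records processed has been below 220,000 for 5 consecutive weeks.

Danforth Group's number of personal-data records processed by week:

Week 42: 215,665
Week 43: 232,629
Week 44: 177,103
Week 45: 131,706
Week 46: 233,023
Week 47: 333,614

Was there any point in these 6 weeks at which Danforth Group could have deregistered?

Weeks below 220,000: Week 42, Week 44, Week 45.
Longest run of consecutive weeks below the threshold: 2.
2 < 5, so Danforth Group never became eligible.

No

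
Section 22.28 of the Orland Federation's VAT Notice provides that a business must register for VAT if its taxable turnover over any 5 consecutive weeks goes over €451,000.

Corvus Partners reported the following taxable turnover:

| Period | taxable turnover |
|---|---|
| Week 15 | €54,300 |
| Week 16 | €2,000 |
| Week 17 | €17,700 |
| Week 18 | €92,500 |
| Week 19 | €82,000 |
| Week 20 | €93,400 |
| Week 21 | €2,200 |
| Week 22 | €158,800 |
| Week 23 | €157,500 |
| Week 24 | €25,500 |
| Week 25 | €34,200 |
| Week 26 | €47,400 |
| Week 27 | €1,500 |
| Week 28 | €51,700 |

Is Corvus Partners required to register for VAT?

Week 15–Week 19: €54,300 + €2,000 + €17,700 + €92,500 + €82,000 = €248,500 (under)
Week 16–Week 20: €2,000 + €17,700 + €92,500 + €82,000 + €93,400 = €287,600 (under)
Week 17–Week 21: €17,700 + €92,500 + €82,000 + €93,400 + €2,200 = €287,800 (under)
Week 18–Week 22: €92,500 + €82,000 + €93,400 + €2,200 + €158,800 = €428,900 (under)
Week 19–Week 23: €82,000 + €93,400 + €2,200 + €158,800 + €157,500 = €493,900 (over)
Week 20–Week 24: €93,400 + €2,200 + €158,800 + €157,500 + €25,500 = €437,400 (under)
Week 21–Week 25: €2,200 + €158,800 + €157,500 + €25,500 + €34,200 = €378,200 (under)
Week 22–Week 26: €158,800 + €157,500 + €25,500 + €34,200 + €47,400 = €423,400 (under)
Week 23–Week 27: €157,500 + €25,500 + €34,200 + €47,400 + €1,500 = €266,100 (under)
Week 24–Week 28: €25,500 + €34,200 + €47,400 + €1,500 + €51,700 = €160,300 (under)
At least one window exceeds €451,000.

Yes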